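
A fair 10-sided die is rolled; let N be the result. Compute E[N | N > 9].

10

Given N > 9, N is equally likely to be any of {10}.
E[N | N > 9] = (10) / 1 = 10.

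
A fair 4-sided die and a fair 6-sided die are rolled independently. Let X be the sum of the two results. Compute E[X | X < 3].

2

P(X < 3) = 1/24.
Σ over the event: 2·1/24 = 1/12.
E[X | X < 3] = (1/12) / (1/24) = 2.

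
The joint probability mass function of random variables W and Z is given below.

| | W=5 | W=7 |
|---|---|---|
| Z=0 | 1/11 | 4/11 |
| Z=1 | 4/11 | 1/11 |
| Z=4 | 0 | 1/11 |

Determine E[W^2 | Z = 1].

149/5

P(Z = 1) = 5/11.
Σ W^2·P over the event = 25·(4/11) + 49·(1/11) = 149/11.
E[W^2 | Z = 1] = (149/11) / (5/11) = 149/5.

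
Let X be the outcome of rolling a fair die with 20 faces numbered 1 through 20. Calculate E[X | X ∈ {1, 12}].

P(X ∈ {1, 12}) = 1/10.
Σ over the event: 1·1/20 + 12·1/20 = 13/20.
E[X | X ∈ {1, 12}] = (13/20) / (1/10) = 13/2.

13/2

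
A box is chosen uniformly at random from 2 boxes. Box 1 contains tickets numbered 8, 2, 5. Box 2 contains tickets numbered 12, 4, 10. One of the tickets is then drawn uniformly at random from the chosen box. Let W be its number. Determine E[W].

E[W | box 1] = (8+2+5)/3 = 5.
E[W | box 2] = (12+4+10)/3 = 26/3.
By the law of total expectation,
E[W] = (1/2)·(5) + (1/2)·(26/3) = 41/6.

41/6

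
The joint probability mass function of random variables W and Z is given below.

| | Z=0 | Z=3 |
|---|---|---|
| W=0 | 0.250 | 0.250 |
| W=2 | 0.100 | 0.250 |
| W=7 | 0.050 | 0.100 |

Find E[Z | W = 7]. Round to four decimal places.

P(W = 7) = 0.150.
Summing Z·P(W=x,Z=y) over the conditioning event gives 0.300.
E[Z | W = 7] = (0.300) / (0.150) = 2.0000.

2.0000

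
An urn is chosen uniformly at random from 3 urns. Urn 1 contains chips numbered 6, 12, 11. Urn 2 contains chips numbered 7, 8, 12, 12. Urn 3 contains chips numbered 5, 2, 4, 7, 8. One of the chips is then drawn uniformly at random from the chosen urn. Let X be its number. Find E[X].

E[X | urn 1] = (6+12+11)/3 = 29/3.
E[X | urn 2] = (7+8+12+12)/4 = 39/4.
E[X | urn 3] = (5+2+4+7+8)/5 = 26/5.
E[X] = (1/3)·(29/3) + (1/3)·(39/4) + (1/3)·(26/5) = 1477/180.

1477/180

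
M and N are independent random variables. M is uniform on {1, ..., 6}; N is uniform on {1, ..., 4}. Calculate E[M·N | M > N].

P(M > N) = 7/12.
Summing MN·P(x,y) over outcomes with M > N gives 145/24.
E[M·N | M > N] = (145/24) / (7/12) = 145/14.

145/14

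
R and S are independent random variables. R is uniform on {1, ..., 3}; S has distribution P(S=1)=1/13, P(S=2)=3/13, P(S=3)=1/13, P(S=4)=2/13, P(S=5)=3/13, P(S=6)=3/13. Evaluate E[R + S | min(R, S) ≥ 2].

P(min(R, S) ≥ 2) = 8/13.
Summing (R+S)·P(x,y) over outcomes with min(R, S) ≥ 2 gives 160/39.
E[R + S | min(R, S) ≥ 2] = (160/39) / (8/13) = 20/3.

20/3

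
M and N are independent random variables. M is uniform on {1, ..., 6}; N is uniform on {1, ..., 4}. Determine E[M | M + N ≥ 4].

80/21

P(M + N ≥ 4) = 7/8.
Summing M·P(x,y) over outcomes with M + N ≥ 4 gives 10/3.
E[M | M + N ≥ 4] = (10/3) / (7/8) = 80/21.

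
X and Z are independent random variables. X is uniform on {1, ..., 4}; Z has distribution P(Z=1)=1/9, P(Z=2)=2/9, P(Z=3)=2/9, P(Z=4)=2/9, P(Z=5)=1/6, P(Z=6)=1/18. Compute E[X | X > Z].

31/9

P(X > Z) = 1/4.
Summing X·P(x,y) over outcomes with X > Z gives 31/36.
E[X | X > Z] = (31/36) / (1/4) = 31/9.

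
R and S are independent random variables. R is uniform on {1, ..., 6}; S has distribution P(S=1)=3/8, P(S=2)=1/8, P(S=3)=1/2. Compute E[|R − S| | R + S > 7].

P(R + S > 7) = 3/16.
Summing |R−S|·P(x,y) over outcomes with R + S > 7 gives 1/2.
E[|R − S| | R + S > 7] = (1/2) / (3/16) = 8/3.

8/3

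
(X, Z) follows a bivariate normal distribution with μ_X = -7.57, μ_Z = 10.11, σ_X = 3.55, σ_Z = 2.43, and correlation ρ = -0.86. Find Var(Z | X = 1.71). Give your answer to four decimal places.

1.5376

For a bivariate normal, Var(Z | X=x) = σ_Z²(1 − ρ²).
Var(Z | X=1.71) = (2.43)²·(1 − (-0.86)²) = 5.9049·0.2604 = 1.5376.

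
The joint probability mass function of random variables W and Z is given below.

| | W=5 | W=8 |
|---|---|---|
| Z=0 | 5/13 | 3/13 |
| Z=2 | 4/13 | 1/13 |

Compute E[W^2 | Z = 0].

317/8

P(Z = 0) = 8/13.
Σ W^2·P over the event = 25·(5/13) + 64·(3/13) = 317/13.
E[W^2 | Z = 0] = (317/13) / (8/13) = 317/8.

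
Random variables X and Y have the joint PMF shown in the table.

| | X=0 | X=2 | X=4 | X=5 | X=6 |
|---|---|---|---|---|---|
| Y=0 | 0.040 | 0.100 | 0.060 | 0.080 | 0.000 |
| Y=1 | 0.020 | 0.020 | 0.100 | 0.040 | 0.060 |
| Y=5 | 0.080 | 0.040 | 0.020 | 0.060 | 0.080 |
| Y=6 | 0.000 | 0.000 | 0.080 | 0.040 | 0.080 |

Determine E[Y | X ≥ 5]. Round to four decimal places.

3.4545

P(X ≥ 5) = 0.440.
Σ Y·P over the event = 0·(0.080) + 1·(0.040) + 5·(0.060) + 6·(0.040) + 1·(0.060) + 5·(0.080) + 6·(0.080) = 1.520.
E[Y | X ≥ 5] = (1.520) / (0.440) = 3.4545.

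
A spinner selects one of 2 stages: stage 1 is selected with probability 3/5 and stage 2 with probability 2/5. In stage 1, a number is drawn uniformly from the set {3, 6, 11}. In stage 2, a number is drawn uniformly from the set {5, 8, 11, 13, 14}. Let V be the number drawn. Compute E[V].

E[V | stage 1] = (3+6+11)/3 = 20/3.
E[V | stage 2] = (5+8+11+13+14)/5 = 51/5.
By the law of total expectation,
E[V] = (3/5)·(20/3) + (2/5)·(51/5) = 202/25.

202/25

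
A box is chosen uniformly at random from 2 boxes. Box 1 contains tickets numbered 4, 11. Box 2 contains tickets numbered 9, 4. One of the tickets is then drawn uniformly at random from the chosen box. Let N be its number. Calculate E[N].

E[N | box 1] = (4+11)/2 = 15/2.
E[N | box 2] = (9+4)/2 = 13/2.
E[N] = (1/2)·(15/2) + (1/2)·(13/2) = 7.

7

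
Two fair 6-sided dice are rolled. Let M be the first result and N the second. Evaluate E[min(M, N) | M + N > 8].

43/10

Outcomes with M + N > 8: (3,6), (4,5), (4,6), (5,4), (5,5), (5,6), (6,3), (6,4), (6,5), (6,6), each with probability 1/36.
E[min(M, N) | M + N > 8] = (3 + 4 + 4 + 4 + 5 + 5 + 3 + 4 + 5 + 6) / 10 = 43/10.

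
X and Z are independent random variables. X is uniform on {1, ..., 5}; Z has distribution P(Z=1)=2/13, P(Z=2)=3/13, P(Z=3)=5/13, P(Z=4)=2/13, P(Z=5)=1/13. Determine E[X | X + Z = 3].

7/5

P(X + Z = 3) = 1/13.
Summing X·P(x,y) over outcomes with X + Z = 3 gives 7/65.
E[X | X + Z = 3] = (7/65) / (1/13) = 7/5.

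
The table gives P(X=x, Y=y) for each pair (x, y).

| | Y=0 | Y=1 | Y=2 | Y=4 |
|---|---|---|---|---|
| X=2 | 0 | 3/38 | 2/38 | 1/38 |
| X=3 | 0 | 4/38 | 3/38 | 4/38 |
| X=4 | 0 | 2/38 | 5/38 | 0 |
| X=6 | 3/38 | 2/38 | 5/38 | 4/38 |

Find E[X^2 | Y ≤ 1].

P(Y ≤ 1) = 7/19.
Σ X^2·P over the event = 4·(3/38) + 9·(4/38) + 16·(2/38) + 36·(3/38) + 36·(2/38) = 130/19.
E[X^2 | Y ≤ 1] = (130/19) / (7/19) = 130/7.

130/7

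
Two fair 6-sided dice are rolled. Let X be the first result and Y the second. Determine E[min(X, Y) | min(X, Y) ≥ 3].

31/8

P(min(X, Y) ≥ 3) = 4/9.
Summing min(X,Y)·P(x,y) over outcomes with min(X, Y) ≥ 3 gives 31/18.
E[min(X, Y) | min(X, Y) ≥ 3] = (31/18) / (4/9) = 31/8.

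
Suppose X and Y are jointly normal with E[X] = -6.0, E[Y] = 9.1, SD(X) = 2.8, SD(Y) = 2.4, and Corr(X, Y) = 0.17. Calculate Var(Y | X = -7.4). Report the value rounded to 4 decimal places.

5.5935

The conditional variance in a bivariate normal is σ_Y²(1 − ρ²), independent of x.
Var(Y | X=-7.4) = (2.4)²·(1 − (0.17)²) = 5.76·0.9711 = 5.5935.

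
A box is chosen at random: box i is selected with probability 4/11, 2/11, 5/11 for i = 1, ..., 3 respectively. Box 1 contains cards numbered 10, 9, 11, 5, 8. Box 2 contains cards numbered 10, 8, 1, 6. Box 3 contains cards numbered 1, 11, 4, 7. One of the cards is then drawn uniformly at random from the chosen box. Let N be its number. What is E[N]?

E[N | box 1] = (10+9+11+5+8)/5 = 43/5.
E[N | box 2] = (10+8+1+6)/4 = 25/4.
E[N | box 3] = (1+11+4+7)/4 = 23/4.
E[N] = (4/11)·(43/5) + (2/11)·(25/4) + (5/11)·(23/4) = 1513/220.

1513/220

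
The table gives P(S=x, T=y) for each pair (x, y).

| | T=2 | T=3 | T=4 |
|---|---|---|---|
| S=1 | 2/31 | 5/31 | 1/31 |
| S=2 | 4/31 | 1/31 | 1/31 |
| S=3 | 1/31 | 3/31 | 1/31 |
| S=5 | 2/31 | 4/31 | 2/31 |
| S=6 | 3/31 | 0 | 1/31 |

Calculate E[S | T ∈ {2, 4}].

P(T ∈ {2, 4}) = 18/31.
Summing S·P(S=x,T=y) over the conditioning event gives 63/31.
E[S | T ∈ {2, 4}] = (63/31) / (18/31) = 7/2.

7/2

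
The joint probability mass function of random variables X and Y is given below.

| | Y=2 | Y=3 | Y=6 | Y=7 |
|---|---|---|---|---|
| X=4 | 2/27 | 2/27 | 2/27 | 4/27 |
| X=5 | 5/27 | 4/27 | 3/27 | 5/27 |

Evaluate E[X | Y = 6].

23/5

P(Y = 6) = 5/27.
Σ X·P over the event = 4·(2/27) + 5·(3/27) = 23/27.
E[X | Y = 6] = (23/27) / (5/27) = 23/5.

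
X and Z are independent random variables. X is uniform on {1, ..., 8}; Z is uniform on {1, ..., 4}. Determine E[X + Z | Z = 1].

Outcomes with Z = 1: (1,1), (2,1), (3,1), (4,1), (5,1), (6,1), (7,1), (8,1), each with probability 1/32.
E[X + Z | Z = 1] = (2 + 3 + 4 + 5 + 6 + 7 + 8 + 9) / 8 = 11/2.

11/2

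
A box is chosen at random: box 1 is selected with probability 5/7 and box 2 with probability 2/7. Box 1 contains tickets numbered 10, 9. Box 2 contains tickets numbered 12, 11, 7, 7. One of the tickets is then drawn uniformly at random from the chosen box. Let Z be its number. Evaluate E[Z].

E[Z | box 1] = (10+9)/2 = 19/2.
E[Z | box 2] = (12+11+7+7)/4 = 37/4.
E[Z] = (5/7)·(19/2) + (2/7)·(37/4) = 66/7.

66/7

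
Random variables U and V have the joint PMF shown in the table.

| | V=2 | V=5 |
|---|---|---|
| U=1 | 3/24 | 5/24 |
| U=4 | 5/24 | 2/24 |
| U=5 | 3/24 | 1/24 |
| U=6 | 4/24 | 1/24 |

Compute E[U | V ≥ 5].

P(V ≥ 5) = 3/8.
Σ U·P over the event = 1·(5/24) + 4·(2/24) + 5·(1/24) + 6·(1/24) = 1.
E[U | V ≥ 5] = (1) / (3/8) = 8/3.

8/3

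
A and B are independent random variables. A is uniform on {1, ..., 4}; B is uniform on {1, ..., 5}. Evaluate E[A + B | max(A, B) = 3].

Outcomes with max(A, B) = 3: (1,3), (2,3), (3,1), (3,2), (3,3), each with probability 1/20.
E[A + B | max(A, B) = 3] = (4 + 5 + 4 + 5 + 6) / 5 = 24/5.

24/5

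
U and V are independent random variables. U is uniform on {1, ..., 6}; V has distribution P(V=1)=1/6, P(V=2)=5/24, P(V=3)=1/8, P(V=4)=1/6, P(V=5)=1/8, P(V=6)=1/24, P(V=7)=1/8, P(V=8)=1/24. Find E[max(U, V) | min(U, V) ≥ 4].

P(min(U, V) ≥ 4) = 1/4.
Summing max(U,V)·P(x,y) over outcomes with min(U, V) ≥ 4 gives 71/48.
E[max(U, V) | min(U, V) ≥ 4] = (71/48) / (1/4) = 71/12.

71/12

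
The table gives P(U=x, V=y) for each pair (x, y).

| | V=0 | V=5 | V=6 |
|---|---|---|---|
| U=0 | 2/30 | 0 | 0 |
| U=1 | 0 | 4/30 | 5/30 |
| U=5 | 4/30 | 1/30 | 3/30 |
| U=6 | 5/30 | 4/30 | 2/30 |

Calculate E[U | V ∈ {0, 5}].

83/20

P(V ∈ {0, 5}) = 2/3.
Σ U·P over the event = 0·(2/30) + 1·(4/30) + 5·(4/30) + 5·(1/30) + 6·(5/30) + 6·(4/30) = 83/30.
E[U | V ∈ {0, 5}] = (83/30) / (2/3) = 83/20.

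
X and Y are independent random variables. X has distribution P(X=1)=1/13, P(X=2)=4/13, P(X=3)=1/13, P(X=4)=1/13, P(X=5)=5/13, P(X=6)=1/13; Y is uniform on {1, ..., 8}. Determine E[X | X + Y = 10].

23/6

P(X + Y = 10) = 3/26.
Summing X·P(x,y) over outcomes with X + Y = 10 gives 23/52.
E[X | X + Y = 10] = (23/52) / (3/26) = 23/6.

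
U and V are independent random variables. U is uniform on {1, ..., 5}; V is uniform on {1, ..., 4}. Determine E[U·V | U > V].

Outcomes with U > V: (2,1), (3,1), (3,2), (4,1), (4,2), (4,3), (5,1), (5,2), (5,3), (5,4), each with probability 1/20.
E[U·V | U > V] = (2 + 3 + 6 + 4 + 8 + 12 + 5 + 10 + 15 + 20) / 10 = 17/2.

17/2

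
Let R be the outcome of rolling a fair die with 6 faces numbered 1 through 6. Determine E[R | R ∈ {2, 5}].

7/2

P(R ∈ {2, 5}) = 1/3.
Σ over the event: 2·1/6 + 5·1/6 = 7/6.
E[R | R ∈ {2, 5}] = (7/6) / (1/3) = 7/2.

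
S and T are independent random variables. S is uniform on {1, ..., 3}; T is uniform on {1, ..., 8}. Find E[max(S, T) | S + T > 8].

P(S + T > 8) = 1/4.
Summing max(S,T)·P(x,y) over outcomes with S + T > 8 gives 11/6.
E[max(S, T) | S + T > 8] = (11/6) / (1/4) = 22/3.

22/3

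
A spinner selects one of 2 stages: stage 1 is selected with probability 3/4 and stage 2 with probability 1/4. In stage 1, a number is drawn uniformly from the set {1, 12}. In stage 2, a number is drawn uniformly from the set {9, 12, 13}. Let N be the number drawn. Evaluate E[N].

E[N | stage 1] = (1+12)/2 = 13/2.
E[N | stage 2] = (9+12+13)/3 = 34/3.
E[N] = (3/4)·(13/2) + (1/4)·(34/3) = 185/24.

185/24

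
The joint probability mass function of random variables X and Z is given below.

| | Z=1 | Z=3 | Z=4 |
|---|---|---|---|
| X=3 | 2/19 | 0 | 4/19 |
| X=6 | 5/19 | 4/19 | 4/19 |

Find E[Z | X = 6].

33/13

P(X = 6) = 13/19.
Σ Z·P over the event = 1·(5/19) + 3·(4/19) + 4·(4/19) = 33/19.
E[Z | X = 6] = (33/19) / (13/19) = 33/13.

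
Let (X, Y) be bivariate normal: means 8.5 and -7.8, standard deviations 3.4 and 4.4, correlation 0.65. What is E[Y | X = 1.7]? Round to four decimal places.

E[Y | X=x] = μ_Y + ρ(σ_Y/σ_X)(x − μ_X) for jointly normal variables.
E[Y | X=1.7] = -7.8 + (0.65)·(4.4/3.4)·(1.7 − (8.5)) = -7.8 + (0.84118)·(-6.8) = -13.5200.

-13.5200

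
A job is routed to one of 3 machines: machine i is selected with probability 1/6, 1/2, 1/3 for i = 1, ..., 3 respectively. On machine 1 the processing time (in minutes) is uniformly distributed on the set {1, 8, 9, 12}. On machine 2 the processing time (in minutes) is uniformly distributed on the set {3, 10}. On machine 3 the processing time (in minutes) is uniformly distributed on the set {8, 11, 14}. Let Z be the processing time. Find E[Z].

49/6

E[Z | machine 1] = (1+8+9+12)/4 = 15/2.
E[Z | machine 2] = (3+10)/2 = 13/2.
E[Z | machine 3] = (8+11+14)/3 = 11.
By the law of total expectation,
E[Z] = (1/6)·(15/2) + (1/2)·(13/2) + (1/3)·(11) = 49/6.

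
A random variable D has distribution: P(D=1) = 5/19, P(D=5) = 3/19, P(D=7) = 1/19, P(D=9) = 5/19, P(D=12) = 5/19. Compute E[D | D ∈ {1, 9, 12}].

22/3

P(D ∈ {1, 9, 12}) = 15/19.
Σ over the event: 1·5/19 + 9·5/19 + 12·5/19 = 110/19.
E[D | D ∈ {1, 9, 12}] = (110/19) / (15/19) = 22/3.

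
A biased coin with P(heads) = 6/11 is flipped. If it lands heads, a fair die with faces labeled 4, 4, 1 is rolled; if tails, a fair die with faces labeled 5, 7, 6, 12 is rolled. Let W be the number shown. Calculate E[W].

111/22

E[W | heads] = (4+4+1)/3 = 3.
E[W | tails] = (5+7+6+12)/4 = 15/2.
E[W] = (6/11)·(3) + (5/11)·(15/2) = 111/22.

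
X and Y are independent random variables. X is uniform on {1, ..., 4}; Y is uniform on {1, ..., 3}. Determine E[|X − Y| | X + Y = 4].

4/3

Outcomes with X + Y = 4: (1,3), (2,2), (3,1), each with probability 1/12.
E[|X − Y| | X + Y = 4] = (2 + 0 + 2) / 3 = 4/3.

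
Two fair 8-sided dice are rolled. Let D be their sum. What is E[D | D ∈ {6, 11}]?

P(D ∈ {6, 11}) = 11/64.
Σ over the event: 6·5/64 + 11·3/32 = 3/2.
E[D | D ∈ {6, 11}] = (3/2) / (11/64) = 96/11.

96/11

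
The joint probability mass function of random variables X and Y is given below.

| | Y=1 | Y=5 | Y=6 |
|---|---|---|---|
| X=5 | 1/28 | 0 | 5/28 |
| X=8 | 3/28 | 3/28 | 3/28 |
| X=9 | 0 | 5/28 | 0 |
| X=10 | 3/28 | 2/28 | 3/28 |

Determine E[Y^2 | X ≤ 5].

181/6

P(X ≤ 5) = 3/14.
Σ Y^2·P over the event = 1·(1/28) + 36·(5/28) = 181/28.
E[Y^2 | X ≤ 5] = (181/28) / (3/14) = 181/6.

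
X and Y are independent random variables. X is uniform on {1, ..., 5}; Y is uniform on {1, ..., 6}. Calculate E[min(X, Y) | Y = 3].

12/5

Outcomes with Y = 3: (1,3), (2,3), (3,3), (4,3), (5,3), each with probability 1/30.
E[min(X, Y) | Y = 3] = (1 + 2 + 3 + 3 + 3) / 5 = 12/5.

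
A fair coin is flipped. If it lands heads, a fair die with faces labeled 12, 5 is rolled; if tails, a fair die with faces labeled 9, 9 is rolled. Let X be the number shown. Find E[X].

E[X | heads] = (12+5)/2 = 17/2.
E[X | tails] = (9+9)/2 = 9.
By the law of total expectation,
E[X] = (1/2)·(17/2) + (1/2)·(9) = 35/4.

35/4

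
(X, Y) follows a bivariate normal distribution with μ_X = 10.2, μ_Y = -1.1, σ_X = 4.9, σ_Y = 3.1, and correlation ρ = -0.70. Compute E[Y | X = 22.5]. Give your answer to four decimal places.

-6.5471

E[Y | X=x] = μ_Y + ρ(σ_Y/σ_X)(x − μ_X) for jointly normal variables.
E[Y | X=22.5] = -1.1 + (-0.70)·(3.1/4.9)·(22.5 − (10.2)) = -1.1 + (-0.442857)·(12.3) = -6.5471.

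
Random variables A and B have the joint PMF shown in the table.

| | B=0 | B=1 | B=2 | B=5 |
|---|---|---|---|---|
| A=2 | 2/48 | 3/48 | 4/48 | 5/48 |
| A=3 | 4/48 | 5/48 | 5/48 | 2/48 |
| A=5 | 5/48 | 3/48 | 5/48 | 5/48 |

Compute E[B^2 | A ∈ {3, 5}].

P(A ∈ {3, 5}) = 17/24.
Summing B^2·P(A=x,B=y) over the conditioning event gives 223/48.
E[B^2 | A ∈ {3, 5}] = (223/48) / (17/24) = 223/34.

223/34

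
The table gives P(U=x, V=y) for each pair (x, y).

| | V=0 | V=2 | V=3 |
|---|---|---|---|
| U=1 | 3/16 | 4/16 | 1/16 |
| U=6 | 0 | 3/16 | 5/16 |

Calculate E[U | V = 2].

P(V = 2) = 7/16.
Summing U·P(U=x,V=y) over the conditioning event gives 11/8.
E[U | V = 2] = (11/8) / (7/16) = 22/7.

22/7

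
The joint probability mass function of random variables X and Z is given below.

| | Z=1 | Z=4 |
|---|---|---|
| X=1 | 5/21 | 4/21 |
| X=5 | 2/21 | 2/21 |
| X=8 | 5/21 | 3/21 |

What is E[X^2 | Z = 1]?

P(Z = 1) = 4/7.
Σ X^2·P over the event = 1·(5/21) + 25·(2/21) + 64·(5/21) = 125/7.
E[X^2 | Z = 1] = (125/7) / (4/7) = 125/4.

125/4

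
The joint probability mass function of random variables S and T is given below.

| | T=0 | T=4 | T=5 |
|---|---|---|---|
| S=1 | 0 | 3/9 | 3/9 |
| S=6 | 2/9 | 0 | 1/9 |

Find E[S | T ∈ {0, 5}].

P(T ∈ {0, 5}) = 2/3.
Σ S·P over the event = 1·(3/9) + 6·(2/9) + 6·(1/9) = 7/3.
E[S | T ∈ {0, 5}] = (7/3) / (2/3) = 7/2.

7/2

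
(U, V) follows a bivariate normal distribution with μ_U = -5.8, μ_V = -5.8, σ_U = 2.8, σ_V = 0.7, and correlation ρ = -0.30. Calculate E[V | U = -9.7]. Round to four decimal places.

The regression of V on U has slope ρ·σ_V/σ_U and passes through (μ_U, μ_V).
E[V | U=-9.7] = -5.8 + (-0.30)·(0.7/2.8)·(-9.7 − (-5.8)) = -5.8 + (-0.075)·(-3.9) = -5.5075.

-5.5075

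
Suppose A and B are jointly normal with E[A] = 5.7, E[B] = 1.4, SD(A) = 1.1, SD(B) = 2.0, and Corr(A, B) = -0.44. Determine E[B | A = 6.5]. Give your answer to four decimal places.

0.7600

The regression of B on A has slope ρ·σ_B/σ_A and passes through (μ_A, μ_B).
E[B | A=6.5] = 1.4 + (-0.44)·(2.0/1.1)·(6.5 − (5.7)) = 1.4 + (-0.8)·(0.8) = 0.7600.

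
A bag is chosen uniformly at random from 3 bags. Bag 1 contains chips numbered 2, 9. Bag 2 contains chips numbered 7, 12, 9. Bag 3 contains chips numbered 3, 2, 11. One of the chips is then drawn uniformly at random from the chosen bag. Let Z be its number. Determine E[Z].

E[Z | bag 1] = (2+9)/2 = 11/2.
E[Z | bag 2] = (7+12+9)/3 = 28/3.
E[Z | bag 3] = (3+2+11)/3 = 16/3.
E[Z] = (1/3)·(11/2) + (1/3)·(28/3) + (1/3)·(16/3) = 121/18.

121/18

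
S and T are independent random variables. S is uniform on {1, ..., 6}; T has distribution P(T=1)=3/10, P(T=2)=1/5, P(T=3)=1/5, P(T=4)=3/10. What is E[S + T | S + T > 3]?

339/52

P(S + T > 3) = 13/15.
Summing (S+T)·P(x,y) over outcomes with S + T > 3 gives 113/20.
E[S + T | S + T > 3] = (113/20) / (13/15) = 339/52.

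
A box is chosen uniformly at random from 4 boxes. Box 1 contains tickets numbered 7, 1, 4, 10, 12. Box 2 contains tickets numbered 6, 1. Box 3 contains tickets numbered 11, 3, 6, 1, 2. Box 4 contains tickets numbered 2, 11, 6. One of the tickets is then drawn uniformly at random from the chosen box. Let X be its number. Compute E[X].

637/120

E[X | box 1] = (7+1+4+10+12)/5 = 34/5.
E[X | box 2] = (6+1)/2 = 7/2.
E[X | box 3] = (11+3+6+1+2)/5 = 23/5.
E[X | box 4] = (2+11+6)/3 = 19/3.
By the law of total expectation,
E[X] = (1/4)·(34/5) + (1/4)·(7/2) + (1/4)·(23/5) + (1/4)·(19/3) = 637/120.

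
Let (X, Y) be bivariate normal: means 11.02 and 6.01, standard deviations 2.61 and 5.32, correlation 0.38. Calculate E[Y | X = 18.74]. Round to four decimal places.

E[Y | X=x] = μ_Y + ρ(σ_Y/σ_X)(x − μ_X) for jointly normal variables.
E[Y | X=18.74] = 6.01 + (0.38)·(5.32/2.61)·(18.74 − (11.02)) = 6.01 + (0.77456)·(7.72) = 11.9896.

11.9896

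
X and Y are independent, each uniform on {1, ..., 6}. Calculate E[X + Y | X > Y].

P(X > Y) = 5/12.
Summing (X+Y)·P(x,y) over outcomes with X > Y gives 35/12.
E[X + Y | X > Y] = (35/12) / (5/12) = 7.

7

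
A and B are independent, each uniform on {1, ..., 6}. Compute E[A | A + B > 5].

P(A + B > 5) = 13/18.
Summing A·P(x,y) over outcomes with A + B > 5 gives 53/18.
E[A | A + B > 5] = (53/18) / (13/18) = 53/13.

53/13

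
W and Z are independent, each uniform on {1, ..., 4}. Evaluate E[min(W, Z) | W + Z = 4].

Outcomes with W + Z = 4: (1,3), (2,2), (3,1), each with probability 1/16.
E[min(W, Z) | W + Z = 4] = (1 + 2 + 1) / 3 = 4/3.

4/3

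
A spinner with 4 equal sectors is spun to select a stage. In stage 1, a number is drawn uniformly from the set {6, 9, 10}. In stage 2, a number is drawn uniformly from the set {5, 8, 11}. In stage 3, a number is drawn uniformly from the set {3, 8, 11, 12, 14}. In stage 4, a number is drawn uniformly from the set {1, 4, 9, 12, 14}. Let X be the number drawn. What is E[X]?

509/60

E[X | stage 1] = (6+9+10)/3 = 25/3.
E[X | stage 2] = (5+8+11)/3 = 8.
E[X | stage 3] = (3+8+11+12+14)/5 = 48/5.
E[X | stage 4] = (1+4+9+12+14)/5 = 8.
By the law of total expectation,
E[X] = (1/4)·(25/3) + (1/4)·(8) + (1/4)·(48/5) + (1/4)·(8) = 509/60.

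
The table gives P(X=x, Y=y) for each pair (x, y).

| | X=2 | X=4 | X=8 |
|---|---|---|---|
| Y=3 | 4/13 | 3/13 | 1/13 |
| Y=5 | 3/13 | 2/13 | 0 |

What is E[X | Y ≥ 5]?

14/5

P(Y ≥ 5) = 5/13.
Σ X·P over the event = 2·(3/13) + 4·(2/13) = 14/13.
E[X | Y ≥ 5] = (14/13) / (5/13) = 14/5.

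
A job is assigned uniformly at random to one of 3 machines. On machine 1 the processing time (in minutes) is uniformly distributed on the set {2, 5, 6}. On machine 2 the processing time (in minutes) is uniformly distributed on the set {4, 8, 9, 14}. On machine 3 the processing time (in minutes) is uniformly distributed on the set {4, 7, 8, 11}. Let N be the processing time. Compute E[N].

E[N | machine 1] = (2+5+6)/3 = 13/3.
E[N | machine 2] = (4+8+9+14)/4 = 35/4.
E[N | machine 3] = (4+7+8+11)/4 = 15/2.
By the law of total expectation,
E[N] = (1/3)·(13/3) + (1/3)·(35/4) + (1/3)·(15/2) = 247/36.

247/36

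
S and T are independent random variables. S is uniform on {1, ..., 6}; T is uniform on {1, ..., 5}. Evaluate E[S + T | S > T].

P(S > T) = 1/2.
Summing (S+T)·P(x,y) over outcomes with S > T gives 7/2.
E[S + T | S > T] = (7/2) / (1/2) = 7.

7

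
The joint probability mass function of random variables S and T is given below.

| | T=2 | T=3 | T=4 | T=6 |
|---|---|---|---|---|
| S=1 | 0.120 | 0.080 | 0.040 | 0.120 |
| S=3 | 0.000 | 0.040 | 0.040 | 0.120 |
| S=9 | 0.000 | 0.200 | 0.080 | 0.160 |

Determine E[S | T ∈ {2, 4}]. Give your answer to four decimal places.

3.5714

P(T ∈ {2, 4}) = 0.280.
Σ S·P over the event = 1·(0.120) + 1·(0.040) + 3·(0.040) + 9·(0.080) = 1.000.
E[S | T ∈ {2, 4}] = (1.000) / (0.280) = 3.5714.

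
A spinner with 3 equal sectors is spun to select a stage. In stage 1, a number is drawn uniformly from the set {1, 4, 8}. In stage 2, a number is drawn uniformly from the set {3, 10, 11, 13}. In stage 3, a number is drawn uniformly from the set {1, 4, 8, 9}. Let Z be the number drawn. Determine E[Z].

229/36

E[Z | stage 1] = (1+4+8)/3 = 13/3.
E[Z | stage 2] = (3+10+11+13)/4 = 37/4.
E[Z | stage 3] = (1+4+8+9)/4 = 11/2.
E[Z] = (1/3)·(13/3) + (1/3)·(37/4) + (1/3)·(11/2) = 229/36.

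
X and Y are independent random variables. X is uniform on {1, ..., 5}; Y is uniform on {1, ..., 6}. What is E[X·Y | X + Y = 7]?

10

Outcomes with X + Y = 7: (1,6), (2,5), (3,4), (4,3), (5,2), each with probability 1/30.
E[X·Y | X + Y = 7] = (6 + 10 + 12 + 12 + 10) / 5 = 10.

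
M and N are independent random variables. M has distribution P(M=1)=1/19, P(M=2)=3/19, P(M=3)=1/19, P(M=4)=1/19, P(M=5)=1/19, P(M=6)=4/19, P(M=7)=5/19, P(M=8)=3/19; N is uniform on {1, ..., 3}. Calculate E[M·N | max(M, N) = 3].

39/7

P(max(M, N) = 3) = 7/57.
Summing MN·P(x,y) over outcomes with max(M, N) = 3 gives 13/19.
E[M·N | max(M, N) = 3] = (13/19) / (7/57) = 39/7.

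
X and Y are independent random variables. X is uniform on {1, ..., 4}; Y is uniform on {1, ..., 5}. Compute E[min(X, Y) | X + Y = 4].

4/3

Outcomes with X + Y = 4: (1,3), (2,2), (3,1), each with probability 1/20.
E[min(X, Y) | X + Y = 4] = (1 + 2 + 1) / 3 = 4/3.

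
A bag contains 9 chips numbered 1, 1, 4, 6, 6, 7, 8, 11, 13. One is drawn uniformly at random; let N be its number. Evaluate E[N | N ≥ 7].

39/4

P(N ≥ 7) = 4/9.
Σ over the event: 7·1/9 + 8·1/9 + 11·1/9 + 13·1/9 = 13/3.
E[N | N ≥ 7] = (13/3) / (4/9) = 39/4.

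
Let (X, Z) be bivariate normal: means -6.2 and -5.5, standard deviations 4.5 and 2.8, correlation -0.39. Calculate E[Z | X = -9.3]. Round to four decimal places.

For a bivariate normal, E[Z | X=x] = μ_Z + ρ·(σ_Z/σ_X)·(x − μ_X).
E[Z | X=-9.3] = -5.5 + (-0.39)·(2.8/4.5)·(-9.3 − (-6.2)) = -5.5 + (-0.24267)·(-3.1) = -4.7477.

-4.7477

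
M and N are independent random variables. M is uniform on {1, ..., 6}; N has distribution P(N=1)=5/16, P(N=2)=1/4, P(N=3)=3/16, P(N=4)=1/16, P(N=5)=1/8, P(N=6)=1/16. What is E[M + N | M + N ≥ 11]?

P(M + N ≥ 11) = 1/24.
Summing (M+N)·P(x,y) over outcomes with M + N ≥ 11 gives 15/32.
E[M + N | M + N ≥ 11] = (15/32) / (1/24) = 45/4.

45/4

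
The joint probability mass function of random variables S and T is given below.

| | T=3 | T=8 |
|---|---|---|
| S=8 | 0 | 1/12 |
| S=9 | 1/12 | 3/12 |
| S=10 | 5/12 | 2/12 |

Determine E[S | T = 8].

55/6

P(T = 8) = 1/2.
Summing S·P(S=x,T=y) over the conditioning event gives 55/12.
E[S | T = 8] = (55/12) / (1/2) = 55/6.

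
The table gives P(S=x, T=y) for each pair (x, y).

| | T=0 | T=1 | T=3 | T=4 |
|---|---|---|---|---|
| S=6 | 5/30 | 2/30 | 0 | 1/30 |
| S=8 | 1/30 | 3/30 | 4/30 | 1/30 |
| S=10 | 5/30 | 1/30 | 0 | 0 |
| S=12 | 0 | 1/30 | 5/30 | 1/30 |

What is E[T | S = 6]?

3/4

P(S = 6) = 4/15.
Σ T·P over the event = 0·(5/30) + 1·(2/30) + 4·(1/30) = 1/5.
E[T | S = 6] = (1/5) / (4/15) = 3/4.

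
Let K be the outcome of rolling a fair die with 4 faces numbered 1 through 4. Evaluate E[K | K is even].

3

Given K is even, K is equally likely to be any of {2, 4}.
E[K | K is even] = (2 + 4) / 2 = 3.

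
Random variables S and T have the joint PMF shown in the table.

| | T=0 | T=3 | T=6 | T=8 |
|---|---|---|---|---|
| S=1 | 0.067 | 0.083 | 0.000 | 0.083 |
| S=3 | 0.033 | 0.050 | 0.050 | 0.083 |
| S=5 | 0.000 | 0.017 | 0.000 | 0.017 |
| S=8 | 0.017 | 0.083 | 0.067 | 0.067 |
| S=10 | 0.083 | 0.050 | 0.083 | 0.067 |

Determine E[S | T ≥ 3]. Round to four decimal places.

5.7763

P(T ≥ 3) = 0.800.
Summing S·P(S=x,T=y) over the conditioning event gives 4.621.
E[S | T ≥ 3] = (4.621) / (0.800) = 5.7763.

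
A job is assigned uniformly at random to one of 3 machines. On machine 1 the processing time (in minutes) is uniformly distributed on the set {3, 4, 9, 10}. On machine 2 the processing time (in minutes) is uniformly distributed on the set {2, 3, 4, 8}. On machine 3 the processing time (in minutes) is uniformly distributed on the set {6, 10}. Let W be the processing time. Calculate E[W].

25/4

E[W | machine 1] = (3+4+9+10)/4 = 13/2.
E[W | machine 2] = (2+3+4+8)/4 = 17/4.
E[W | machine 3] = (6+10)/2 = 8.
By the law of total expectation,
E[W] = (1/3)·(13/2) + (1/3)·(17/4) + (1/3)·(8) = 25/4.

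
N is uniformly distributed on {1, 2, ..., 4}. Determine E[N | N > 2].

Given N > 2, N is equally likely to be any of {3, 4}.
E[N | N > 2] = (3 + 4) / 2 = 7/2.

7/2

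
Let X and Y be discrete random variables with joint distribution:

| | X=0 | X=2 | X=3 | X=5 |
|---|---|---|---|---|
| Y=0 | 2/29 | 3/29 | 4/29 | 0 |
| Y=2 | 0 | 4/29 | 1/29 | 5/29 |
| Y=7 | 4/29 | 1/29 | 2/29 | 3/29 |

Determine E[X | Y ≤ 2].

P(Y ≤ 2) = 19/29.
Summing X·P(X=x,Y=y) over the conditioning event gives 54/29.
E[X | Y ≤ 2] = (54/29) / (19/29) = 54/19.

54/19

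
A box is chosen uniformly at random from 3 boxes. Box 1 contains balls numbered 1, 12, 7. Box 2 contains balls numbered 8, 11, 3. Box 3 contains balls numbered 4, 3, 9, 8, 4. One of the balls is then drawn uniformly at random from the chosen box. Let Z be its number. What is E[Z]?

E[Z | box 1] = (1+12+7)/3 = 20/3.
E[Z | box 2] = (8+11+3)/3 = 22/3.
E[Z | box 3] = (4+3+9+8+4)/5 = 28/5.
By the law of total expectation,
E[Z] = (1/3)·(20/3) + (1/3)·(22/3) + (1/3)·(28/5) = 98/15.

98/15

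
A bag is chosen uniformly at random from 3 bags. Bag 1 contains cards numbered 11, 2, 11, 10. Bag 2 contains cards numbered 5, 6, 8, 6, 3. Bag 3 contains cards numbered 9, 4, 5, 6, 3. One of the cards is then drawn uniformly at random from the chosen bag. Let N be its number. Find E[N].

13/2

E[N | bag 1] = (11+2+11+10)/4 = 17/2.
E[N | bag 2] = (5+6+8+6+3)/5 = 28/5.
E[N | bag 3] = (9+4+5+6+3)/5 = 27/5.
E[N] = (1/3)·(17/2) + (1/3)·(28/5) + (1/3)·(27/5) = 13/2.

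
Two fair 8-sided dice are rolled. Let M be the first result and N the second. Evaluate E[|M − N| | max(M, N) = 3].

6/5

Outcomes with max(M, N) = 3: (1,3), (2,3), (3,1), (3,2), (3,3), each with probability 1/64.
E[|M − N| | max(M, N) = 3] = (2 + 1 + 2 + 1 + 0) / 5 = 6/5.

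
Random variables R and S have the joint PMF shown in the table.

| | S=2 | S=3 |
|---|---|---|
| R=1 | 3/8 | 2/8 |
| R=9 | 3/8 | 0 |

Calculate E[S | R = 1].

12/5

P(R = 1) = 5/8.
Σ S·P over the event = 2·(3/8) + 3·(2/8) = 3/2.
E[S | R = 1] = (3/2) / (5/8) = 12/5.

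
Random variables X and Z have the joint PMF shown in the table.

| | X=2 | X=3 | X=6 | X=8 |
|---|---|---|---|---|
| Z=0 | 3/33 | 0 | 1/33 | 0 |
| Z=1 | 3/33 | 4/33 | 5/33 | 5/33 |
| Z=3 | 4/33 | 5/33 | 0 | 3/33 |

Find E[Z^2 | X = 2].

P(X = 2) = 10/33.
Σ Z^2·P over the event = 0·(3/33) + 1·(3/33) + 9·(4/33) = 13/11.
E[Z^2 | X = 2] = (13/11) / (10/33) = 39/10.

39/10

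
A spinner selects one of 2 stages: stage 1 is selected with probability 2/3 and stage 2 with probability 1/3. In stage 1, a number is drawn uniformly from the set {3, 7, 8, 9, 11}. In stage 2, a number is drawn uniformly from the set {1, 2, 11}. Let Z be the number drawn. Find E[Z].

E[Z | stage 1] = (3+7+8+9+11)/5 = 38/5.
E[Z | stage 2] = (1+2+11)/3 = 14/3.
E[Z] = (2/3)·(38/5) + (1/3)·(14/3) = 298/45.

298/45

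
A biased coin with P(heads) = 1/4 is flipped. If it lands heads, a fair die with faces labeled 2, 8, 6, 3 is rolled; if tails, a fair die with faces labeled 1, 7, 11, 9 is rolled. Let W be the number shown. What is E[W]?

103/16

E[W | heads] = (2+8+6+3)/4 = 19/4.
E[W | tails] = (1+7+11+9)/4 = 7.
E[W] = (1/4)·(19/4) + (3/4)·(7) = 103/16.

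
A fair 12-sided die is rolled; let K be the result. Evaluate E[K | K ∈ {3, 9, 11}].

23/3

P(K ∈ {3, 9, 11}) = 1/4.
Σ over the event: 3·1/12 + 9·1/12 + 11·1/12 = 23/12.
E[K | K ∈ {3, 9, 11}] = (23/12) / (1/4) = 23/3.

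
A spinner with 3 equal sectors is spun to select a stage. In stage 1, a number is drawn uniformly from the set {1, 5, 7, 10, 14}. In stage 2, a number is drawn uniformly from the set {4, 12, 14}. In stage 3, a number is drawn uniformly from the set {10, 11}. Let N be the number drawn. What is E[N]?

E[N | stage 1] = (1+5+7+10+14)/5 = 37/5.
E[N | stage 2] = (4+12+14)/3 = 10.
E[N | stage 3] = (10+11)/2 = 21/2.
By the law of total expectation,
E[N] = (1/3)·(37/5) + (1/3)·(10) + (1/3)·(21/2) = 93/10.

93/10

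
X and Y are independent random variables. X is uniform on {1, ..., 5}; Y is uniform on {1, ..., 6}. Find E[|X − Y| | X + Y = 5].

2

Outcomes with X + Y = 5: (1,4), (2,3), (3,2), (4,1), each with probability 1/30.
E[|X − Y| | X + Y = 5] = (3 + 1 + 1 + 3) / 4 = 2.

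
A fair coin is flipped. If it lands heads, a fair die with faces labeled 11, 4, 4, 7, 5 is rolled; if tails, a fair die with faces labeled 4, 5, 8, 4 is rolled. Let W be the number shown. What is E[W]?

229/40

E[W | heads] = (11+4+4+7+5)/5 = 31/5.
E[W | tails] = (4+5+8+4)/4 = 21/4.
E[W] = (1/2)·(31/5) + (1/2)·(21/4) = 229/40.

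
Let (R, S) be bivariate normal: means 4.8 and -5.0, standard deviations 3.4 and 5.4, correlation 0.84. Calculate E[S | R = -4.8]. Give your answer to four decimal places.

-17.8075

The regression of S on R has slope ρ·σ_S/σ_R and passes through (μ_R, μ_S).
E[S | R=-4.8] = -5.0 + (0.84)·(5.4/3.4)·(-4.8 − (4.8)) = -5.0 + (1.334118)·(-9.6) = -17.8075.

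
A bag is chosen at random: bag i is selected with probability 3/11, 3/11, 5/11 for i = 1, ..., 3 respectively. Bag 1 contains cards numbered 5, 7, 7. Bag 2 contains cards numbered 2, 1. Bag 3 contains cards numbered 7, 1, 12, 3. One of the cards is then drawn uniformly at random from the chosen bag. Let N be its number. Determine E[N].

19/4

E[N | bag 1] = (5+7+7)/3 = 19/3.
E[N | bag 2] = (2+1)/2 = 3/2.
E[N | bag 3] = (7+1+12+3)/4 = 23/4.
By the law of total expectation,
E[N] = (3/11)·(19/3) + (3/11)·(3/2) + (5/11)·(23/4) = 19/4.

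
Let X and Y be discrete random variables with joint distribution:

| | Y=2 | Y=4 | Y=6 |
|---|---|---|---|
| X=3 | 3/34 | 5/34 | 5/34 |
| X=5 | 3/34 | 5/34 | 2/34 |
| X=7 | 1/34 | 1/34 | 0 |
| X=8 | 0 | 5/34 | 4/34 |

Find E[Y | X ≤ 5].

94/23

P(X ≤ 5) = 23/34.
Σ Y·P over the event = 2·(3/34) + 4·(5/34) + 6·(5/34) + 2·(3/34) + 4·(5/34) + 6·(2/34) = 47/17.
E[Y | X ≤ 5] = (47/17) / (23/34) = 94/23.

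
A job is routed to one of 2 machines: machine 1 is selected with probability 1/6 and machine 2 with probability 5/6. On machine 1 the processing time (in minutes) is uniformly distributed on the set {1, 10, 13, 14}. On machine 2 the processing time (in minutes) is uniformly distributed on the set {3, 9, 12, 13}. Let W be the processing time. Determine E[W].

E[W | machine 1] = (1+10+13+14)/4 = 19/2.
E[W | machine 2] = (3+9+12+13)/4 = 37/4.
By the law of total expectation,
E[W] = (1/6)·(19/2) + (5/6)·(37/4) = 223/24.

223/24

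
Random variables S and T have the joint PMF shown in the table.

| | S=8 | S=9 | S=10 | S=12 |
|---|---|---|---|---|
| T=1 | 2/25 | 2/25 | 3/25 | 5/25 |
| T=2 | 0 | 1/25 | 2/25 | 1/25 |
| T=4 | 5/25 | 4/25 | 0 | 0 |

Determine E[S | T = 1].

P(T = 1) = 12/25.
Σ S·P over the event = 8·(2/25) + 9·(2/25) + 10·(3/25) + 12·(5/25) = 124/25.
E[S | T = 1] = (124/25) / (12/25) = 31/3.

31/3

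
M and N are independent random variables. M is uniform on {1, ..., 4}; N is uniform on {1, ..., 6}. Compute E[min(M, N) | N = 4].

5/2

Outcomes with N = 4: (1,4), (2,4), (3,4), (4,4), each with probability 1/24.
E[min(M, N) | N = 4] = (1 + 2 + 3 + 4) / 4 = 5/2.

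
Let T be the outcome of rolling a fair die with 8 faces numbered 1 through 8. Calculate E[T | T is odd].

4

Given T is odd, T is equally likely to be any of {1, 3, 5, 7}.
E[T | T is odd] = (1 + 3 + 5 + 7) / 4 = 4.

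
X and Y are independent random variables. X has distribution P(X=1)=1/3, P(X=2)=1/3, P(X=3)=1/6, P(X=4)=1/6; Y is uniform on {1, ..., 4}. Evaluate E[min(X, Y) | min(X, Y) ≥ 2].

P(min(X, Y) ≥ 2) = 1/2.
Summing min(X,Y)·P(x,y) over outcomes with min(X, Y) ≥ 2 gives 29/24.
E[min(X, Y) | min(X, Y) ≥ 2] = (29/24) / (1/2) = 29/12.

29/12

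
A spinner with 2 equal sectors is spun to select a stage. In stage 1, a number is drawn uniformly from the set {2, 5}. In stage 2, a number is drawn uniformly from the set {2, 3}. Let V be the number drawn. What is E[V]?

3

E[V | stage 1] = (2+5)/2 = 7/2.
E[V | stage 2] = (2+3)/2 = 5/2.
By the law of total expectation,
E[V] = (1/2)·(7/2) + (1/2)·(5/2) = 3.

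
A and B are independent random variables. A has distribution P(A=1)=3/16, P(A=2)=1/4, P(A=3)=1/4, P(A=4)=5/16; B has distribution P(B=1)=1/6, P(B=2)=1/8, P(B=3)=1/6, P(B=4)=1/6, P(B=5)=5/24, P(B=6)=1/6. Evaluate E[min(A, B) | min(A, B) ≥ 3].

P(min(A, B) ≥ 3) = 51/128.
Summing min(A,B)·P(x,y) over outcomes with min(A, B) ≥ 3 gives 131/96.
E[min(A, B) | min(A, B) ≥ 3] = (131/96) / (51/128) = 524/153.

524/153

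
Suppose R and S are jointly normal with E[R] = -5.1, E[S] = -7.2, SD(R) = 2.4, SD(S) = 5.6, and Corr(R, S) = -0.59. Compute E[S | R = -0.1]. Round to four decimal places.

-14.0833

The regression of S on R has slope ρ·σ_S/σ_R and passes through (μ_R, μ_S).
E[S | R=-0.1] = -7.2 + (-0.59)·(5.6/2.4)·(-0.1 − (-5.1)) = -7.2 + (-1.376667)·(5) = -14.0833.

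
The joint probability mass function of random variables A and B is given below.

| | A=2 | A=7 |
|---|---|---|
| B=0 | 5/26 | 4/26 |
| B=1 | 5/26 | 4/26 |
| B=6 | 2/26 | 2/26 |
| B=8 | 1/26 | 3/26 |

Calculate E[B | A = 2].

25/13

P(A = 2) = 1/2.
Summing B·P(A=x,B=y) over the conditioning event gives 25/26.
E[B | A = 2] = (25/26) / (1/2) = 25/13.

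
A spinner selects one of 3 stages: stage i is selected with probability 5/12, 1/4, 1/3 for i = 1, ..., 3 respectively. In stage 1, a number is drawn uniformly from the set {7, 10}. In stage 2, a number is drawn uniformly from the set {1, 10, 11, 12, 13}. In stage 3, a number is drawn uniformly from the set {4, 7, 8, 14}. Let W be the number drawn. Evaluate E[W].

1037/120

E[W | stage 1] = (7+10)/2 = 17/2.
E[W | stage 2] = (1+10+11+12+13)/5 = 47/5.
E[W | stage 3] = (4+7+8+14)/4 = 33/4.
By the law of total expectation,
E[W] = (5/12)·(17/2) + (1/4)·(47/5) + (1/3)·(33/4) = 1037/120.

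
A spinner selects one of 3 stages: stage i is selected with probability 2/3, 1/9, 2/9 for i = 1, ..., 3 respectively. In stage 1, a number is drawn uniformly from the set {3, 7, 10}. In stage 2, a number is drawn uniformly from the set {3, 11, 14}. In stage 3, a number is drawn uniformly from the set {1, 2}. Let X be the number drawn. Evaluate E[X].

E[X | stage 1] = (3+7+10)/3 = 20/3.
E[X | stage 2] = (3+11+14)/3 = 28/3.
E[X | stage 3] = (1+2)/2 = 3/2.
E[X] = (2/3)·(20/3) + (1/9)·(28/3) + (2/9)·(3/2) = 157/27.

157/27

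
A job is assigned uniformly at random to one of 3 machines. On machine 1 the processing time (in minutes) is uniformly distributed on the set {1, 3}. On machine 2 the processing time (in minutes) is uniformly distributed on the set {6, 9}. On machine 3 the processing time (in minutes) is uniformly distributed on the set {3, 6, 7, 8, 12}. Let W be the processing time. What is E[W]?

167/30

E[W | machine 1] = (1+3)/2 = 2.
E[W | machine 2] = (6+9)/2 = 15/2.
E[W | machine 3] = (3+6+7+8+12)/5 = 36/5.
By the law of total expectation,
E[W] = (1/3)·(2) + (1/3)·(15/2) + (1/3)·(36/5) = 167/30.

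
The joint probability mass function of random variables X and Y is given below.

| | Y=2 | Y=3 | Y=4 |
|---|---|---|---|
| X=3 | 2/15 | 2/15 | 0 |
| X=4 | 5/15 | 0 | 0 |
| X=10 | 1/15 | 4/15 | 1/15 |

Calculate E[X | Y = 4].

P(Y = 4) = 1/15.
Σ X·P over the event = 10·(1/15) = 2/3.
E[X | Y = 4] = (2/3) / (1/15) = 10.

10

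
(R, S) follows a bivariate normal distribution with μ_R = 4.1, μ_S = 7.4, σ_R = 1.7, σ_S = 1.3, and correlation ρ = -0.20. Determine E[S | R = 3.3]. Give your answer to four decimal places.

7.5224

E[S | R=x] = μ_S + ρ(σ_S/σ_R)(x − μ_R) for jointly normal variables.
E[S | R=3.3] = 7.4 + (-0.20)·(1.3/1.7)·(3.3 − (4.1)) = 7.4 + (-0.15294)·(-0.8) = 7.5224.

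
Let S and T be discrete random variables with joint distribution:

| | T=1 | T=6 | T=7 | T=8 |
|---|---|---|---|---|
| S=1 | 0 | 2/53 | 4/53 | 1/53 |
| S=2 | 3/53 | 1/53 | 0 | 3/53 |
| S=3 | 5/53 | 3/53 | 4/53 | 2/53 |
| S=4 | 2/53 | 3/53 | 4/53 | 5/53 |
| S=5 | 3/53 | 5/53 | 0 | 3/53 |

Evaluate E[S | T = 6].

P(T = 6) = 14/53.
Σ S·P over the event = 1·(2/53) + 2·(1/53) + 3·(3/53) + 4·(3/53) + 5·(5/53) = 50/53.
E[S | T = 6] = (50/53) / (14/53) = 25/7.

25/7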